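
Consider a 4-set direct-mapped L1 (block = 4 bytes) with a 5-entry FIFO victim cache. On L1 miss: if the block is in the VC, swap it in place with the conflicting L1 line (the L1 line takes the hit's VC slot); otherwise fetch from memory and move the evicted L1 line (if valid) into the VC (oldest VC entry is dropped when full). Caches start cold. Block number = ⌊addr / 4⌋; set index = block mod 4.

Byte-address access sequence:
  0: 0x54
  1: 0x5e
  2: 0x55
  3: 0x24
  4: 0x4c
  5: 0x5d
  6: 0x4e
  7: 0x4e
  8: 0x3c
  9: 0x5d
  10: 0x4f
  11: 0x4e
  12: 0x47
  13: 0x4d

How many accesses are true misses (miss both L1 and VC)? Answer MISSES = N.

#0 0x54→b21/s1 MISS; vc=[]
#1 0x5e→b23/s3 MISS; vc=[]
#2 0x55→b21/s1 L1-HIT; vc=[]
#3 0x24→b9/s1 MISS; vc=[21]
#4 0x4c→b19/s3 MISS; vc=[21,23]
#5 0x5d→b23/s3 VC-HIT; vc=[21,19]
#6 0x4e→b19/s3 VC-HIT; vc=[21,23]
#7 0x4e→b19/s3 L1-HIT; vc=[21,23]
#8 0x3c→b15/s3 MISS; vc=[21,23,19]
#9 0x5d→b23/s3 VC-HIT; vc=[21,15,19]
#10 0x4f→b19/s3 VC-HIT; vc=[21,15,23]
#11 0x4e→b19/s3 L1-HIT; vc=[21,15,23]
#12 0x47→b17/s1 MISS; vc=[21,15,23,9]
#13 0x4d→b19/s3 L1-HIT; vc=[21,15,23,9]

MISSES = 6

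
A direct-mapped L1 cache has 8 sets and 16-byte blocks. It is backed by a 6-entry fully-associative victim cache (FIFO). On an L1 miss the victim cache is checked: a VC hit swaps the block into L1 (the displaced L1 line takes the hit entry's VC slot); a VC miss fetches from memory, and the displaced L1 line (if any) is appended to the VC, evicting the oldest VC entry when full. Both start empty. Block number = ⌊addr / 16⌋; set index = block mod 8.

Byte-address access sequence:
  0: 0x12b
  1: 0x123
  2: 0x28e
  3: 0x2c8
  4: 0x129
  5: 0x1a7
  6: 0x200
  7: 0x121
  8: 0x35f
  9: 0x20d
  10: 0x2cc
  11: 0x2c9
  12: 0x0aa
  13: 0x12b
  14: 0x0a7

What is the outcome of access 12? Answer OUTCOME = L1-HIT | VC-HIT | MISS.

OUTCOME = MISS

#0 0x12b→b18/s2 MISS; vc=[]
#1 0x123→b18/s2 L1-HIT; vc=[]
#2 0x28e→b40/s0 MISS; vc=[]
#3 0x2c8→b44/s4 MISS; vc=[]
#4 0x129→b18/s2 L1-HIT; vc=[]
#5 0x1a7→b26/s2 MISS; vc=[18]
#6 0x200→b32/s0 MISS; vc=[18,40]
#7 0x121→b18/s2 VC-HIT; vc=[26,40]
#8 0x35f→b53/s5 MISS; vc=[26,40]
#9 0x20d→b32/s0 L1-HIT; vc=[26,40]
#10 0x2cc→b44/s4 L1-HIT; vc=[26,40]
#11 0x2c9→b44/s4 L1-HIT; vc=[26,40]
#12 0xaa→b10/s2 MISS; vc=[26,40,18]
#13 0x12b→b18/s2 VC-HIT; vc=[26,40,10]
#14 0xa7→b10/s2 VC-HIT; vc=[26,40,18]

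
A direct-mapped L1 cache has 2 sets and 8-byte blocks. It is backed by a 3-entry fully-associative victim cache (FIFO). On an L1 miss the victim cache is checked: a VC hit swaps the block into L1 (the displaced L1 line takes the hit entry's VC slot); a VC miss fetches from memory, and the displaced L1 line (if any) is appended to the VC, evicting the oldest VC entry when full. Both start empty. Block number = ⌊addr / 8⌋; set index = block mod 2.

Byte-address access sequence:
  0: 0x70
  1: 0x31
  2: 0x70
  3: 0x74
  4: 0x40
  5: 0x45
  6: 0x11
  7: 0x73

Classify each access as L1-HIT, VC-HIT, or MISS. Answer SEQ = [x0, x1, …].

SEQ = [MISS, MISS, VC-HIT, L1-HIT, MISS, L1-HIT, MISS, VC-HIT]

0: 0x70 (blk 14, set 0) → MISS  vc=[]
1: 0x31 (blk 6, set 0) → MISS  vc=[14]
2: 0x70 (blk 14, set 0) → VC-HIT  vc=[6]
3: 0x74 (blk 14, set 0) → L1-HIT  vc=[6]
4: 0x40 (blk 8, set 0) → MISS  vc=[6, 14]
5: 0x45 (blk 8, set 0) → L1-HIT  vc=[6, 14]
6: 0x11 (blk 2, set 0) → MISS  vc=[6, 14, 8]
7: 0x73 (blk 14, set 0) → VC-HIT  vc=[6, 2, 8]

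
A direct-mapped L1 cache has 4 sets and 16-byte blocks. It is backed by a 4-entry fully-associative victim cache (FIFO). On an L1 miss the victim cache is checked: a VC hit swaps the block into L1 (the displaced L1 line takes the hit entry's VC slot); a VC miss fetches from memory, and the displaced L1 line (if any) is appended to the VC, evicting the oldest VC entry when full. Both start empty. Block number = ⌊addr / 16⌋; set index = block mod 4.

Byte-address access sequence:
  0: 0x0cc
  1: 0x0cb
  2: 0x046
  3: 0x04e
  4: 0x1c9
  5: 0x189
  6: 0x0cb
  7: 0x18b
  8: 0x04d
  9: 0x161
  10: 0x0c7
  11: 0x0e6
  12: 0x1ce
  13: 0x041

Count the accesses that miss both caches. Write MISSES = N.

  [0] addr=0xcc blk=12 s=0: MISS | VC []
  [1] addr=0xcb blk=12 s=0: L1-HIT | VC []
  [2] addr=0x46 blk=4 s=0: MISS | VC [12]
  [3] addr=0x4e blk=4 s=0: L1-HIT | VC [12]
  [4] addr=0x1c9 blk=28 s=0: MISS | VC [12, 4]
  [5] addr=0x189 blk=24 s=0: MISS | VC [12, 4, 28]
  [6] addr=0xcb blk=12 s=0: VC-HIT | VC [24, 4, 28]
  [7] addr=0x18b blk=24 s=0: VC-HIT | VC [12, 4, 28]
  [8] addr=0x4d blk=4 s=0: VC-HIT | VC [12, 24, 28]
  [9] addr=0x161 blk=22 s=2: MISS | VC [12, 24, 28]
  [10] addr=0xc7 blk=12 s=0: VC-HIT | VC [4, 24, 28]
  [11] addr=0xe6 blk=14 s=2: MISS | VC [4, 24, 28, 22]
  [12] addr=0x1ce blk=28 s=0: VC-HIT | VC [4, 24, 12, 22]
  [13] addr=0x41 blk=4 s=0: VC-HIT | VC [28, 24, 12, 22]

MISSES = 6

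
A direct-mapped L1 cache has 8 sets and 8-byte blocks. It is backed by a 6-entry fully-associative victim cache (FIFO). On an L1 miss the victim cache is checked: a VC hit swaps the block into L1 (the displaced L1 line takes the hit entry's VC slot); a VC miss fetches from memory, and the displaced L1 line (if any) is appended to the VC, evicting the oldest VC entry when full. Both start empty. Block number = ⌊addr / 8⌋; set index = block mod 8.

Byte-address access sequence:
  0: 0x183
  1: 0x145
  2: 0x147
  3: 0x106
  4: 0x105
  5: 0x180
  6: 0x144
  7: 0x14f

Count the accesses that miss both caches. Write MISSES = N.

MISSES = 4

0: 0x183 (blk 48, set 0) → MISS  vc=[]
1: 0x145 (blk 40, set 0) → MISS  vc=[48]
2: 0x147 (blk 40, set 0) → L1-HIT  vc=[48]
3: 0x106 (blk 32, set 0) → MISS  vc=[48, 40]
4: 0x105 (blk 32, set 0) → L1-HIT  vc=[48, 40]
5: 0x180 (blk 48, set 0) → VC-HIT  vc=[32, 40]
6: 0x144 (blk 40, set 0) → VC-HIT  vc=[32, 48]
7: 0x14f (blk 41, set 1) → MISS  vc=[32, 48]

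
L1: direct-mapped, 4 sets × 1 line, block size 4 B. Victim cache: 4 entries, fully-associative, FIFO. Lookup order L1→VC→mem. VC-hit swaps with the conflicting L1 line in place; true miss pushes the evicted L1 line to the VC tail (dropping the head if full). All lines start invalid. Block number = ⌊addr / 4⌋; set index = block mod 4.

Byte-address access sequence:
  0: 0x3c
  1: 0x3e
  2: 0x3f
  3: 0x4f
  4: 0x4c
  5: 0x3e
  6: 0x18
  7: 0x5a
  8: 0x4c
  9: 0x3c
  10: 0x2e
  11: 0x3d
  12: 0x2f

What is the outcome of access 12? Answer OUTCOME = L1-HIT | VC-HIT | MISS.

0: 0x3c (blk 15, set 3) → MISS  vc=[]
1: 0x3e (blk 15, set 3) → L1-HIT  vc=[]
2: 0x3f (blk 15, set 3) → L1-HIT  vc=[]
3: 0x4f (blk 19, set 3) → MISS  vc=[15]
4: 0x4c (blk 19, set 3) → L1-HIT  vc=[15]
5: 0x3e (blk 15, set 3) → VC-HIT  vc=[19]
6: 0x18 (blk 6, set 2) → MISS  vc=[19]
7: 0x5a (blk 22, set 2) → MISS  vc=[19, 6]
8: 0x4c (blk 19, set 3) → VC-HIT  vc=[15, 6]
9: 0x3c (blk 15, set 3) → VC-HIT  vc=[19, 6]
10: 0x2e (blk 11, set 3) → MISS  vc=[19, 6, 15]
11: 0x3d (blk 15, set 3) → VC-HIT  vc=[19, 6, 11]
12: 0x2f (blk 11, set 3) → VC-HIT  vc=[19, 6, 15]

OUTCOME = VC-HIT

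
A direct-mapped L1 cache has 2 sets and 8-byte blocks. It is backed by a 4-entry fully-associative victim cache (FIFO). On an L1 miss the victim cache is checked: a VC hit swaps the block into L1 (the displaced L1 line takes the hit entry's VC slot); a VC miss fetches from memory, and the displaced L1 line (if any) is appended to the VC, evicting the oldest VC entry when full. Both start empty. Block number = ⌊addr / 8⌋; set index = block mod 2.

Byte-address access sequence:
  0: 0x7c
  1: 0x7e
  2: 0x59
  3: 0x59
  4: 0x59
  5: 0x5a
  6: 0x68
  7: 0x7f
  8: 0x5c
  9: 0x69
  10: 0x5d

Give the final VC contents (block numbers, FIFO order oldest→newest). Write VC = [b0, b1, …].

  [0] addr=0x7c blk=15 s=1: MISS | VC []
  [1] addr=0x7e blk=15 s=1: L1-HIT | VC []
  [2] addr=0x59 blk=11 s=1: MISS | VC [15]
  [3] addr=0x59 blk=11 s=1: L1-HIT | VC [15]
  [4] addr=0x59 blk=11 s=1: L1-HIT | VC [15]
  [5] addr=0x5a blk=11 s=1: L1-HIT | VC [15]
  [6] addr=0x68 blk=13 s=1: MISS | VC [15, 11]
  [7] addr=0x7f blk=15 s=1: VC-HIT | VC [13, 11]
  [8] addr=0x5c blk=11 s=1: VC-HIT | VC [13, 15]
  [9] addr=0x69 blk=13 s=1: VC-HIT | VC [11, 15]
  [10] addr=0x5d blk=11 s=1: VC-HIT | VC [13, 15]

VC = [13, 15]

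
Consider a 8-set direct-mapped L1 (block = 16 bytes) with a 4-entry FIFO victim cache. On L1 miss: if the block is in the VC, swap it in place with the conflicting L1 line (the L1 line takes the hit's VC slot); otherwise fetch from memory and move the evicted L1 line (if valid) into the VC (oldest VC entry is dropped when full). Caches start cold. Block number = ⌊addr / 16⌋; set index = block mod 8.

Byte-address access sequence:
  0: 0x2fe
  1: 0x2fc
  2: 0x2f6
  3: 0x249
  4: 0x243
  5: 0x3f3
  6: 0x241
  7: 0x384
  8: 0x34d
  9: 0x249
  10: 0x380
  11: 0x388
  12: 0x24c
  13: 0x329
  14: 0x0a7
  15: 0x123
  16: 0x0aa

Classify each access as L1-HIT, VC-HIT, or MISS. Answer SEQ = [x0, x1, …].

SEQ = [MISS, L1-HIT, L1-HIT, MISS, L1-HIT, MISS, L1-HIT, MISS, MISS, VC-HIT, L1-HIT, L1-HIT, L1-HIT, MISS, MISS, MISS, VC-HIT]

#0 0x2fe→b47/s7 MISS; vc=[]
#1 0x2fc→b47/s7 L1-HIT; vc=[]
#2 0x2f6→b47/s7 L1-HIT; vc=[]
#3 0x249→b36/s4 MISS; vc=[]
#4 0x243→b36/s4 L1-HIT; vc=[]
#5 0x3f3→b63/s7 MISS; vc=[47]
#6 0x241→b36/s4 L1-HIT; vc=[47]
#7 0x384→b56/s0 MISS; vc=[47]
#8 0x34d→b52/s4 MISS; vc=[47,36]
#9 0x249→b36/s4 VC-HIT; vc=[47,52]
#10 0x380→b56/s0 L1-HIT; vc=[47,52]
#11 0x388→b56/s0 L1-HIT; vc=[47,52]
#12 0x24c→b36/s4 L1-HIT; vc=[47,52]
#13 0x329→b50/s2 MISS; vc=[47,52]
#14 0xa7→b10/s2 MISS; vc=[47,52,50]
#15 0x123→b18/s2 MISS; vc=[47,52,50,10]
#16 0xaa→b10/s2 VC-HIT; vc=[47,52,50,18]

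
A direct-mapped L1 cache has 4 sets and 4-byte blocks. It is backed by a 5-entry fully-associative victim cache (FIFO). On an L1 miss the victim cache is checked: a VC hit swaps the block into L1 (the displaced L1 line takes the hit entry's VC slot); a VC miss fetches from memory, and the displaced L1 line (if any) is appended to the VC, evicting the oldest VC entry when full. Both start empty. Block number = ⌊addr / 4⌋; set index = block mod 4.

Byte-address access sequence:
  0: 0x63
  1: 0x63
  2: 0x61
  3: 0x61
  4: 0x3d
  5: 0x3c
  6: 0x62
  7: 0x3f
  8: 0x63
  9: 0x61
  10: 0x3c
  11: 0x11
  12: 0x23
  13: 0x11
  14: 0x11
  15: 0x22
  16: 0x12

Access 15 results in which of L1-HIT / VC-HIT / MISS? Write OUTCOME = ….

OUTCOME = VC-HIT

#0 0x63→b24/s0 MISS; vc=[]
#1 0x63→b24/s0 L1-HIT; vc=[]
#2 0x61→b24/s0 L1-HIT; vc=[]
#3 0x61→b24/s0 L1-HIT; vc=[]
#4 0x3d→b15/s3 MISS; vc=[]
#5 0x3c→b15/s3 L1-HIT; vc=[]
#6 0x62→b24/s0 L1-HIT; vc=[]
#7 0x3f→b15/s3 L1-HIT; vc=[]
#8 0x63→b24/s0 L1-HIT; vc=[]
#9 0x61→b24/s0 L1-HIT; vc=[]
#10 0x3c→b15/s3 L1-HIT; vc=[]
#11 0x11→b4/s0 MISS; vc=[24]
#12 0x23→b8/s0 MISS; vc=[24,4]
#13 0x11→b4/s0 VC-HIT; vc=[24,8]
#14 0x11→b4/s0 L1-HIT; vc=[24,8]
#15 0x22→b8/s0 VC-HIT; vc=[24,4]
#16 0x12→b4/s0 VC-HIT; vc=[24,8]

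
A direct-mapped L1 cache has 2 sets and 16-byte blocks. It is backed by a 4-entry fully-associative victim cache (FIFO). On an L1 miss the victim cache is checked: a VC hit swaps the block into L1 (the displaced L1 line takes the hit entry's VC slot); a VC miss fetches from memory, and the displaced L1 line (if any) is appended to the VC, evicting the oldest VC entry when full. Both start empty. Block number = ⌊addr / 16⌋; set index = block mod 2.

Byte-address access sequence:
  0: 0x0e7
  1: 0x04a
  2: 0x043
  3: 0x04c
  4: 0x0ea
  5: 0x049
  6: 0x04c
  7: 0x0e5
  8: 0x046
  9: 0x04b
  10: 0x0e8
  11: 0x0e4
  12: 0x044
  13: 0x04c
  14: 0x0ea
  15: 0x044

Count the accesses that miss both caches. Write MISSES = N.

MISSES = 2

0: 0xe7 (blk 14, set 0) → MISS  vc=[]
1: 0x4a (blk 4, set 0) → MISS  vc=[14]
2: 0x43 (blk 4, set 0) → L1-HIT  vc=[14]
3: 0x4c (blk 4, set 0) → L1-HIT  vc=[14]
4: 0xea (blk 14, set 0) → VC-HIT  vc=[4]
5: 0x49 (blk 4, set 0) → VC-HIT  vc=[14]
6: 0x4c (blk 4, set 0) → L1-HIT  vc=[14]
7: 0xe5 (blk 14, set 0) → VC-HIT  vc=[4]
8: 0x46 (blk 4, set 0) → VC-HIT  vc=[14]
9: 0x4b (blk 4, set 0) → L1-HIT  vc=[14]
10: 0xe8 (blk 14, set 0) → VC-HIT  vc=[4]
11: 0xe4 (blk 14, set 0) → L1-HIT  vc=[4]
12: 0x44 (blk 4, set 0) → VC-HIT  vc=[14]
13: 0x4c (blk 4, set 0) → L1-HIT  vc=[14]
14: 0xea (blk 14, set 0) → VC-HIT  vc=[4]
15: 0x44 (blk 4, set 0) → VC-HIT  vc=[14]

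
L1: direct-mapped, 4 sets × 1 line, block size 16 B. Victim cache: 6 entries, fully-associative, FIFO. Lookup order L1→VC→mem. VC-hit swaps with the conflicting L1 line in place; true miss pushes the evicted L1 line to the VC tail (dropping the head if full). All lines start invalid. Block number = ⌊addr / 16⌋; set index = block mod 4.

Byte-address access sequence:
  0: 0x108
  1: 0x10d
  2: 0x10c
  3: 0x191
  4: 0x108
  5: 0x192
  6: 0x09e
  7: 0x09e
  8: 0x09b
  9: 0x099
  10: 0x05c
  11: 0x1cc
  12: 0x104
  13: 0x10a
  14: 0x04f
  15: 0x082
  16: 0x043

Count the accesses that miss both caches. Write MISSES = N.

MISSES = 7

0: 0x108 (blk 16, set 0) → MISS  vc=[]
1: 0x10d (blk 16, set 0) → L1-HIT  vc=[]
2: 0x10c (blk 16, set 0) → L1-HIT  vc=[]
3: 0x191 (blk 25, set 1) → MISS  vc=[]
4: 0x108 (blk 16, set 0) → L1-HIT  vc=[]
5: 0x192 (blk 25, set 1) → L1-HIT  vc=[]
6: 0x9e (blk 9, set 1) → MISS  vc=[25]
7: 0x9e (blk 9, set 1) → L1-HIT  vc=[25]
8: 0x9b (blk 9, set 1) → L1-HIT  vc=[25]
9: 0x99 (blk 9, set 1) → L1-HIT  vc=[25]
10: 0x5c (blk 5, set 1) → MISS  vc=[25, 9]
11: 0x1cc (blk 28, set 0) → MISS  vc=[25, 9, 16]
12: 0x104 (blk 16, set 0) → VC-HIT  vc=[25, 9, 28]
13: 0x10a (blk 16, set 0) → L1-HIT  vc=[25, 9, 28]
14: 0x4f (blk 4, set 0) → MISS  vc=[25, 9, 28, 16]
15: 0x82 (blk 8, set 0) → MISS  vc=[25, 9, 28, 16, 4]
16: 0x43 (blk 4, set 0) → VC-HIT  vc=[25, 9, 28, 16, 8]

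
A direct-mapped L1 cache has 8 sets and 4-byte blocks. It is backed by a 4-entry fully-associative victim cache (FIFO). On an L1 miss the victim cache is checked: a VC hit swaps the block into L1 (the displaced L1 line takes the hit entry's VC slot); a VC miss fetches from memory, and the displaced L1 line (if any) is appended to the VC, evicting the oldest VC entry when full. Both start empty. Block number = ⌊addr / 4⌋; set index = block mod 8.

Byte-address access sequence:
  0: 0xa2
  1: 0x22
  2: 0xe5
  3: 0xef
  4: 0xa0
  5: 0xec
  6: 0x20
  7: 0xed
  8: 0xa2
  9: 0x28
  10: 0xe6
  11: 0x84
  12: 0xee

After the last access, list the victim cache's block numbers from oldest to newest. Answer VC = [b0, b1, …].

VC = [8, 57]

#0 0xa2→b40/s0 MISS; vc=[]
#1 0x22→b8/s0 MISS; vc=[40]
#2 0xe5→b57/s1 MISS; vc=[40]
#3 0xef→b59/s3 MISS; vc=[40]
#4 0xa0→b40/s0 VC-HIT; vc=[8]
#5 0xec→b59/s3 L1-HIT; vc=[8]
#6 0x20→b8/s0 VC-HIT; vc=[40]
#7 0xed→b59/s3 L1-HIT; vc=[40]
#8 0xa2→b40/s0 VC-HIT; vc=[8]
#9 0x28→b10/s2 MISS; vc=[8]
#10 0xe6→b57/s1 L1-HIT; vc=[8]
#11 0x84→b33/s1 MISS; vc=[8,57]
#12 0xee→b59/s3 L1-HIT; vc=[8,57]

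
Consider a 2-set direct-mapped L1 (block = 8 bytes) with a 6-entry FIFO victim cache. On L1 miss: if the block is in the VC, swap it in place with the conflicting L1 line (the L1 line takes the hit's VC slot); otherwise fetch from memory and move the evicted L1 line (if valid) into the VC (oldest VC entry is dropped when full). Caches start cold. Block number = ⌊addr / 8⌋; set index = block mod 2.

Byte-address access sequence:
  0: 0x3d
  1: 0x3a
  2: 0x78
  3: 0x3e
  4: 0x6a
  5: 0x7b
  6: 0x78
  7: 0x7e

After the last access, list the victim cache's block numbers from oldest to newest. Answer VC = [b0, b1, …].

VC = [13, 7]

#0 0x3d→b7/s1 MISS; vc=[]
#1 0x3a→b7/s1 L1-HIT; vc=[]
#2 0x78→b15/s1 MISS; vc=[7]
#3 0x3e→b7/s1 VC-HIT; vc=[15]
#4 0x6a→b13/s1 MISS; vc=[15,7]
#5 0x7b→b15/s1 VC-HIT; vc=[13,7]
#6 0x78→b15/s1 L1-HIT; vc=[13,7]
#7 0x7e→b15/s1 L1-HIT; vc=[13,7]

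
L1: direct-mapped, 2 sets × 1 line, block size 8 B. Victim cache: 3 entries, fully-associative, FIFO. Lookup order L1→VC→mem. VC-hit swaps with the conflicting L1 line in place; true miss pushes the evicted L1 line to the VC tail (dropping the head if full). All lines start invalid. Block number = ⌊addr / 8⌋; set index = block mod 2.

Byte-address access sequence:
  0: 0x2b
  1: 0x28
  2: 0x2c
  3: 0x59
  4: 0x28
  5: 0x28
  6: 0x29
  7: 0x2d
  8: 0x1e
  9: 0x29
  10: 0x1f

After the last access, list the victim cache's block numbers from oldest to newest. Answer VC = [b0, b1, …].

  [0] addr=0x2b blk=5 s=1: MISS | VC []
  [1] addr=0x28 blk=5 s=1: L1-HIT | VC []
  [2] addr=0x2c blk=5 s=1: L1-HIT | VC []
  [3] addr=0x59 blk=11 s=1: MISS | VC [5]
  [4] addr=0x28 blk=5 s=1: VC-HIT | VC [11]
  [5] addr=0x28 blk=5 s=1: L1-HIT | VC [11]
  [6] addr=0x29 blk=5 s=1: L1-HIT | VC [11]
  [7] addr=0x2d blk=5 s=1: L1-HIT | VC [11]
  [8] addr=0x1e blk=3 s=1: MISS | VC [11, 5]
  [9] addr=0x29 blk=5 s=1: VC-HIT | VC [11, 3]
  [10] addr=0x1f blk=3 s=1: VC-HIT | VC [11, 5]

VC = [11, 5]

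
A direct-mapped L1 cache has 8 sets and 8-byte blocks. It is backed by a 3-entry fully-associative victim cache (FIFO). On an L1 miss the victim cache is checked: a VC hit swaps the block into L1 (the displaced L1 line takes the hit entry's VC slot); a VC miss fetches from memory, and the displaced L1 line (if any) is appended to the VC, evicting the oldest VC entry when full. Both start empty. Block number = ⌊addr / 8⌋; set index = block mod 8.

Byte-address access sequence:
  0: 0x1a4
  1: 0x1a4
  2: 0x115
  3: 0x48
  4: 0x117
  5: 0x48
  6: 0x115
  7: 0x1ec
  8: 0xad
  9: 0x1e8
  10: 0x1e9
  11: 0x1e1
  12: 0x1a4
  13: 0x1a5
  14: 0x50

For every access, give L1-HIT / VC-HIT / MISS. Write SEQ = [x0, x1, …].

#0 0x1a4→b52/s4 MISS; vc=[]
#1 0x1a4→b52/s4 L1-HIT; vc=[]
#2 0x115→b34/s2 MISS; vc=[]
#3 0x48→b9/s1 MISS; vc=[]
#4 0x117→b34/s2 L1-HIT; vc=[]
#5 0x48→b9/s1 L1-HIT; vc=[]
#6 0x115→b34/s2 L1-HIT; vc=[]
#7 0x1ec→b61/s5 MISS; vc=[]
#8 0xad→b21/s5 MISS; vc=[61]
#9 0x1e8→b61/s5 VC-HIT; vc=[21]
#10 0x1e9→b61/s5 L1-HIT; vc=[21]
#11 0x1e1→b60/s4 MISS; vc=[21,52]
#12 0x1a4→b52/s4 VC-HIT; vc=[21,60]
#13 0x1a5→b52/s4 L1-HIT; vc=[21,60]
#14 0x50→b10/s2 MISS; vc=[21,60,34]

SEQ = [MISS, L1-HIT, MISS, MISS, L1-HIT, L1-HIT, L1-HIT, MISS, MISS, VC-HIT, L1-HIT, MISS, VC-HIT, L1-HIT, MISS]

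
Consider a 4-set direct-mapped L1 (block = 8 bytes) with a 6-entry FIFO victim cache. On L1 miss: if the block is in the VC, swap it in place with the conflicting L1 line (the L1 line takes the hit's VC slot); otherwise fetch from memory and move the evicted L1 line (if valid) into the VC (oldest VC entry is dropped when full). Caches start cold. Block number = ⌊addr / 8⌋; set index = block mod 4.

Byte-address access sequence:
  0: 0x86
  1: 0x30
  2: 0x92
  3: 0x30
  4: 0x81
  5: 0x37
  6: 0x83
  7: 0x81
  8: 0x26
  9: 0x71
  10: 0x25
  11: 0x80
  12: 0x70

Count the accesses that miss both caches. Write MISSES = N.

MISSES = 5

0: 0x86 (blk 16, set 0) → MISS  vc=[]
1: 0x30 (blk 6, set 2) → MISS  vc=[]
2: 0x92 (blk 18, set 2) → MISS  vc=[6]
3: 0x30 (blk 6, set 2) → VC-HIT  vc=[18]
4: 0x81 (blk 16, set 0) → L1-HIT  vc=[18]
5: 0x37 (blk 6, set 2) → L1-HIT  vc=[18]
6: 0x83 (blk 16, set 0) → L1-HIT  vc=[18]
7: 0x81 (blk 16, set 0) → L1-HIT  vc=[18]
8: 0x26 (blk 4, set 0) → MISS  vc=[18, 16]
9: 0x71 (blk 14, set 2) → MISS  vc=[18, 16, 6]
10: 0x25 (blk 4, set 0) → L1-HIT  vc=[18, 16, 6]
11: 0x80 (blk 16, set 0) → VC-HIT  vc=[18, 4, 6]
12: 0x70 (blk 14, set 2) → L1-HIT  vc=[18, 4, 6]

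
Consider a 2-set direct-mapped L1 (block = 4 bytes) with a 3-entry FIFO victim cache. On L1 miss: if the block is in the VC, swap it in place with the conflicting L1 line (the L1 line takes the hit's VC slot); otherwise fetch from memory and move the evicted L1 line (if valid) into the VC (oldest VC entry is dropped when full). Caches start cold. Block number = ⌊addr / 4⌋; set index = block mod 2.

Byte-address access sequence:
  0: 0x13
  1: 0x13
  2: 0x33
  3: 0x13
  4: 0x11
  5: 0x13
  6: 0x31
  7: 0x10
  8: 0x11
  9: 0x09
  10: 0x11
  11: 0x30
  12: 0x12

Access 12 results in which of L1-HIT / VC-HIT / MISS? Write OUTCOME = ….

OUTCOME = VC-HIT

  [0] addr=0x13 blk=4 s=0: MISS | VC []
  [1] addr=0x13 blk=4 s=0: L1-HIT | VC []
  [2] addr=0x33 blk=12 s=0: MISS | VC [4]
  [3] addr=0x13 blk=4 s=0: VC-HIT | VC [12]
  [4] addr=0x11 blk=4 s=0: L1-HIT | VC [12]
  [5] addr=0x13 blk=4 s=0: L1-HIT | VC [12]
  [6] addr=0x31 blk=12 s=0: VC-HIT | VC [4]
  [7] addr=0x10 blk=4 s=0: VC-HIT | VC [12]
  [8] addr=0x11 blk=4 s=0: L1-HIT | VC [12]
  [9] addr=0x9 blk=2 s=0: MISS | VC [12, 4]
  [10] addr=0x11 blk=4 s=0: VC-HIT | VC [12, 2]
  [11] addr=0x30 blk=12 s=0: VC-HIT | VC [4, 2]
  [12] addr=0x12 blk=4 s=0: VC-HIT | VC [12, 2]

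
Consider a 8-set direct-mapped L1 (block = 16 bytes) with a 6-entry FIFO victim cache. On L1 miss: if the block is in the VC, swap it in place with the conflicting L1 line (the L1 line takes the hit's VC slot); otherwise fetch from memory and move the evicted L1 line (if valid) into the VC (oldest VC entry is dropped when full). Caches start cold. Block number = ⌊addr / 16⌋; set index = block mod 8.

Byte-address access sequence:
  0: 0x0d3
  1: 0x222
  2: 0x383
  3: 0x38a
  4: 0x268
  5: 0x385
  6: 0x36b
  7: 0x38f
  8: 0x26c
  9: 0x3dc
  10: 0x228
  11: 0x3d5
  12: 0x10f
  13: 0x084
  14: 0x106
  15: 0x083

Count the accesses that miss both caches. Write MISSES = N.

#0 0xd3→b13/s5 MISS; vc=[]
#1 0x222→b34/s2 MISS; vc=[]
#2 0x383→b56/s0 MISS; vc=[]
#3 0x38a→b56/s0 L1-HIT; vc=[]
#4 0x268→b38/s6 MISS; vc=[]
#5 0x385→b56/s0 L1-HIT; vc=[]
#6 0x36b→b54/s6 MISS; vc=[38]
#7 0x38f→b56/s0 L1-HIT; vc=[38]
#8 0x26c→b38/s6 VC-HIT; vc=[54]
#9 0x3dc→b61/s5 MISS; vc=[54,13]
#10 0x228→b34/s2 L1-HIT; vc=[54,13]
#11 0x3d5→b61/s5 L1-HIT; vc=[54,13]
#12 0x10f→b16/s0 MISS; vc=[54,13,56]
#13 0x84→b8/s0 MISS; vc=[54,13,56,16]
#14 0x106→b16/s0 VC-HIT; vc=[54,13,56,8]
#15 0x83→b8/s0 VC-HIT; vc=[54,13,56,16]

MISSES = 8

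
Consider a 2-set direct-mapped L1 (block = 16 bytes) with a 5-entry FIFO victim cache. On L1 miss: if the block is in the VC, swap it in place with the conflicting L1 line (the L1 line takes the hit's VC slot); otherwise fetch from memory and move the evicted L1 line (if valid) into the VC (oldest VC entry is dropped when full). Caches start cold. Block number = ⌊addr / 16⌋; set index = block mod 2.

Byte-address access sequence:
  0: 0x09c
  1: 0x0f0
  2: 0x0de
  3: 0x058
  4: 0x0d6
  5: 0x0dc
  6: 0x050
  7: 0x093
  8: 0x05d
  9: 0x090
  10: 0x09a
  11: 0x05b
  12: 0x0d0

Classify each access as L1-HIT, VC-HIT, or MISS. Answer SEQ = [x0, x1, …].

SEQ = [MISS, MISS, MISS, MISS, VC-HIT, L1-HIT, VC-HIT, VC-HIT, VC-HIT, VC-HIT, L1-HIT, VC-HIT, VC-HIT]

  [0] addr=0x9c blk=9 s=1: MISS | VC []
  [1] addr=0xf0 blk=15 s=1: MISS | VC [9]
  [2] addr=0xde blk=13 s=1: MISS | VC [9, 15]
  [3] addr=0x58 blk=5 s=1: MISS | VC [9, 15, 13]
  [4] addr=0xd6 blk=13 s=1: VC-HIT | VC [9, 15, 5]
  [5] addr=0xdc blk=13 s=1: L1-HIT | VC [9, 15, 5]
  [6] addr=0x50 blk=5 s=1: VC-HIT | VC [9, 15, 13]
  [7] addr=0x93 blk=9 s=1: VC-HIT | VC [5, 15, 13]
  [8] addr=0x5d blk=5 s=1: VC-HIT | VC [9, 15, 13]
  [9] addr=0x90 blk=9 s=1: VC-HIT | VC [5, 15, 13]
  [10] addr=0x9a blk=9 s=1: L1-HIT | VC [5, 15, 13]
  [11] addr=0x5b blk=5 s=1: VC-HIT | VC [9, 15, 13]
  [12] addr=0xd0 blk=13 s=1: VC-HIT | VC [9, 15, 5]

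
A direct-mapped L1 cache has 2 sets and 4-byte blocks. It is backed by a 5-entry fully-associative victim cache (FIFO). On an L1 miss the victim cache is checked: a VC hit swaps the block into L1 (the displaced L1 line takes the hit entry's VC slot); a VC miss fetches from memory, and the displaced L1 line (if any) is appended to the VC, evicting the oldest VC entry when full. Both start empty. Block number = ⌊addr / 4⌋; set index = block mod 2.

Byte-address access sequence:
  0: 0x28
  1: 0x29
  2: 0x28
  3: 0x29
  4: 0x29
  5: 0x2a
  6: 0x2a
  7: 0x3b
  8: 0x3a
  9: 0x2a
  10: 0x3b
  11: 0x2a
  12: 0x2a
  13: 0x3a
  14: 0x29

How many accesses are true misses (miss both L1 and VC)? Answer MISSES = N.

0: 0x28 (blk 10, set 0) → MISS  vc=[]
1: 0x29 (blk 10, set 0) → L1-HIT  vc=[]
2: 0x28 (blk 10, set 0) → L1-HIT  vc=[]
3: 0x29 (blk 10, set 0) → L1-HIT  vc=[]
4: 0x29 (blk 10, set 0) → L1-HIT  vc=[]
5: 0x2a (blk 10, set 0) → L1-HIT  vc=[]
6: 0x2a (blk 10, set 0) → L1-HIT  vc=[]
7: 0x3b (blk 14, set 0) → MISS  vc=[10]
8: 0x3a (blk 14, set 0) → L1-HIT  vc=[10]
9: 0x2a (blk 10, set 0) → VC-HIT  vc=[14]
10: 0x3b (blk 14, set 0) → VC-HIT  vc=[10]
11: 0x2a (blk 10, set 0) → VC-HIT  vc=[14]
12: 0x2a (blk 10, set 0) → L1-HIT  vc=[14]
13: 0x3a (blk 14, set 0) → VC-HIT  vc=[10]
14: 0x29 (blk 10, set 0) → VC-HIT  vc=[14]

MISSES = 2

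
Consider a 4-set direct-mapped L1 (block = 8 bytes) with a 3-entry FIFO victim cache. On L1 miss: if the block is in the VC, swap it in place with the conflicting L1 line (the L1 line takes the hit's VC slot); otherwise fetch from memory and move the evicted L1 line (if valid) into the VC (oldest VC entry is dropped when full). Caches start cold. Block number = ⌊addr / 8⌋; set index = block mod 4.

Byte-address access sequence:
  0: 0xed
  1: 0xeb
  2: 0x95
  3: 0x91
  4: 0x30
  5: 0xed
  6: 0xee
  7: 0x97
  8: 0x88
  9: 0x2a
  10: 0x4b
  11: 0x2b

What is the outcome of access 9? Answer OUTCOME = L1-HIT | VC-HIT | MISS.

OUTCOME = MISS

0: 0xed (blk 29, set 1) → MISS  vc=[]
1: 0xeb (blk 29, set 1) → L1-HIT  vc=[]
2: 0x95 (blk 18, set 2) → MISS  vc=[]
3: 0x91 (blk 18, set 2) → L1-HIT  vc=[]
4: 0x30 (blk 6, set 2) → MISS  vc=[18]
5: 0xed (blk 29, set 1) → L1-HIT  vc=[18]
6: 0xee (blk 29, set 1) → L1-HIT  vc=[18]
7: 0x97 (blk 18, set 2) → VC-HIT  vc=[6]
8: 0x88 (blk 17, set 1) → MISS  vc=[6, 29]
9: 0x2a (blk 5, set 1) → MISS  vc=[6, 29, 17]
10: 0x4b (blk 9, set 1) → MISS  vc=[29, 17, 5]
11: 0x2b (blk 5, set 1) → VC-HIT  vc=[29, 17, 9]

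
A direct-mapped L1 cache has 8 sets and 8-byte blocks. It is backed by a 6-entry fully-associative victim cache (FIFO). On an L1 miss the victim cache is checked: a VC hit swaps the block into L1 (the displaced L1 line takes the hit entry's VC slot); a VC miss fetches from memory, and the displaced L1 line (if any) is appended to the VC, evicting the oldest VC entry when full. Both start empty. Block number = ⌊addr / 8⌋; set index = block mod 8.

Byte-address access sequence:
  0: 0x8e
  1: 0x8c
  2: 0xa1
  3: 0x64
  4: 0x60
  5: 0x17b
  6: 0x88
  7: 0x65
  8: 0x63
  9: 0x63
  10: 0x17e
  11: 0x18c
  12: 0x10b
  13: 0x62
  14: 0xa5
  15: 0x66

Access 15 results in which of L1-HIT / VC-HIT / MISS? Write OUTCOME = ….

OUTCOME = VC-HIT

  [0] addr=0x8e blk=17 s=1: MISS | VC []
  [1] addr=0x8c blk=17 s=1: L1-HIT | VC []
  [2] addr=0xa1 blk=20 s=4: MISS | VC []
  [3] addr=0x64 blk=12 s=4: MISS | VC [20]
  [4] addr=0x60 blk=12 s=4: L1-HIT | VC [20]
  [5] addr=0x17b blk=47 s=7: MISS | VC [20]
  [6] addr=0x88 blk=17 s=1: L1-HIT | VC [20]
  [7] addr=0x65 blk=12 s=4: L1-HIT | VC [20]
  [8] addr=0x63 blk=12 s=4: L1-HIT | VC [20]
  [9] addr=0x63 blk=12 s=4: L1-HIT | VC [20]
  [10] addr=0x17e blk=47 s=7: L1-HIT | VC [20]
  [11] addr=0x18c blk=49 s=1: MISS | VC [20, 17]
  [12] addr=0x10b blk=33 s=1: MISS | VC [20, 17, 49]
  [13] addr=0x62 blk=12 s=4: L1-HIT | VC [20, 17, 49]
  [14] addr=0xa5 blk=20 s=4: VC-HIT | VC [12, 17, 49]
  [15] addr=0x66 blk=12 s=4: VC-HIT | VC [20, 17, 49]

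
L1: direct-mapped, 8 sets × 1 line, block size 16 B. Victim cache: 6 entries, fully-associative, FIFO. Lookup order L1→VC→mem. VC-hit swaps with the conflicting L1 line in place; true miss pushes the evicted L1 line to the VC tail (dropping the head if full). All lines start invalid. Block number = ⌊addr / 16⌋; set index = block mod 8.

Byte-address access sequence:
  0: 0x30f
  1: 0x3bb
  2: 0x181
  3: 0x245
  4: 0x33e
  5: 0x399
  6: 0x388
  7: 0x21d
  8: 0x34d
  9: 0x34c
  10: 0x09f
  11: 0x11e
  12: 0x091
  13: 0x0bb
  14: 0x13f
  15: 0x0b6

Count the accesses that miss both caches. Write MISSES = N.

MISSES = 13

0: 0x30f (blk 48, set 0) → MISS  vc=[]
1: 0x3bb (blk 59, set 3) → MISS  vc=[]
2: 0x181 (blk 24, set 0) → MISS  vc=[48]
3: 0x245 (blk 36, set 4) → MISS  vc=[48]
4: 0x33e (blk 51, set 3) → MISS  vc=[48, 59]
5: 0x399 (blk 57, set 1) → MISS  vc=[48, 59]
6: 0x388 (blk 56, set 0) → MISS  vc=[48, 59, 24]
7: 0x21d (blk 33, set 1) → MISS  vc=[48, 59, 24, 57]
8: 0x34d (blk 52, set 4) → MISS  vc=[48, 59, 24, 57, 36]
9: 0x34c (blk 52, set 4) → L1-HIT  vc=[48, 59, 24, 57, 36]
10: 0x9f (blk 9, set 1) → MISS  vc=[48, 59, 24, 57, 36, 33]
11: 0x11e (blk 17, set 1) → MISS  vc=[59, 24, 57, 36, 33, 9]
12: 0x91 (blk 9, set 1) → VC-HIT  vc=[59, 24, 57, 36, 33, 17]
13: 0xbb (blk 11, set 3) → MISS  vc=[24, 57, 36, 33, 17, 51]
14: 0x13f (blk 19, set 3) → MISS  vc=[57, 36, 33, 17, 51, 11]
15: 0xb6 (blk 11, set 3) → VC-HIT  vc=[57, 36, 33, 17, 51, 19]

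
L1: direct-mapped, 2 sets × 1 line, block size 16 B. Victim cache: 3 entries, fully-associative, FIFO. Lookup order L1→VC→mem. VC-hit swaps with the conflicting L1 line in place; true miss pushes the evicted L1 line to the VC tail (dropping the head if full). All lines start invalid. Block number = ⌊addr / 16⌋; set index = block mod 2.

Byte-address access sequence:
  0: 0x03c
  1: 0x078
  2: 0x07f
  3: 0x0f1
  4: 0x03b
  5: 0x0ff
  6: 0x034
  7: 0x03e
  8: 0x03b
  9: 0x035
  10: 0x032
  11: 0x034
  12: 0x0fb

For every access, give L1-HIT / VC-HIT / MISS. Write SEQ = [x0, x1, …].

  [0] addr=0x3c blk=3 s=1: MISS | VC []
  [1] addr=0x78 blk=7 s=1: MISS | VC [3]
  [2] addr=0x7f blk=7 s=1: L1-HIT | VC [3]
  [3] addr=0xf1 blk=15 s=1: MISS | VC [3, 7]
  [4] addr=0x3b blk=3 s=1: VC-HIT | VC [15, 7]
  [5] addr=0xff blk=15 s=1: VC-HIT | VC [3, 7]
  [6] addr=0x34 blk=3 s=1: VC-HIT | VC [15, 7]
  [7] addr=0x3e blk=3 s=1: L1-HIT | VC [15, 7]
  [8] addr=0x3b blk=3 s=1: L1-HIT | VC [15, 7]
  [9] addr=0x35 blk=3 s=1: L1-HIT | VC [15, 7]
  [10] addr=0x32 blk=3 s=1: L1-HIT | VC [15, 7]
  [11] addr=0x34 blk=3 s=1: L1-HIT | VC [15, 7]
  [12] addr=0xfb blk=15 s=1: VC-HIT | VC [3, 7]

SEQ = [MISS, MISS, L1-HIT, MISS, VC-HIT, VC-HIT, VC-HIT, L1-HIT, L1-HIT, L1-HIT, L1-HIT, L1-HIT, VC-HIT]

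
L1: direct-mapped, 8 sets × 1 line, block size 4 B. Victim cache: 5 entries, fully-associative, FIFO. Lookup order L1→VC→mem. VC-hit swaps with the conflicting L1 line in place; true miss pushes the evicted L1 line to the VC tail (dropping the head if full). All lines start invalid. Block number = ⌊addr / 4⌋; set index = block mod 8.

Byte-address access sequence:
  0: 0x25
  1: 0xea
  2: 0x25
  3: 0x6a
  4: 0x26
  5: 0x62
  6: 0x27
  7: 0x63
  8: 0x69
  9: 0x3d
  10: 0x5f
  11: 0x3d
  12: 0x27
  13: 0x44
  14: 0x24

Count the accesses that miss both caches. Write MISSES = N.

#0 0x25→b9/s1 MISS; vc=[]
#1 0xea→b58/s2 MISS; vc=[]
#2 0x25→b9/s1 L1-HIT; vc=[]
#3 0x6a→b26/s2 MISS; vc=[58]
#4 0x26→b9/s1 L1-HIT; vc=[58]
#5 0x62→b24/s0 MISS; vc=[58]
#6 0x27→b9/s1 L1-HIT; vc=[58]
#7 0x63→b24/s0 L1-HIT; vc=[58]
#8 0x69→b26/s2 L1-HIT; vc=[58]
#9 0x3d→b15/s7 MISS; vc=[58]
#10 0x5f→b23/s7 MISS; vc=[58,15]
#11 0x3d→b15/s7 VC-HIT; vc=[58,23]
#12 0x27→b9/s1 L1-HIT; vc=[58,23]
#13 0x44→b17/s1 MISS; vc=[58,23,9]
#14 0x24→b9/s1 VC-HIT; vc=[58,23,17]

MISSES = 7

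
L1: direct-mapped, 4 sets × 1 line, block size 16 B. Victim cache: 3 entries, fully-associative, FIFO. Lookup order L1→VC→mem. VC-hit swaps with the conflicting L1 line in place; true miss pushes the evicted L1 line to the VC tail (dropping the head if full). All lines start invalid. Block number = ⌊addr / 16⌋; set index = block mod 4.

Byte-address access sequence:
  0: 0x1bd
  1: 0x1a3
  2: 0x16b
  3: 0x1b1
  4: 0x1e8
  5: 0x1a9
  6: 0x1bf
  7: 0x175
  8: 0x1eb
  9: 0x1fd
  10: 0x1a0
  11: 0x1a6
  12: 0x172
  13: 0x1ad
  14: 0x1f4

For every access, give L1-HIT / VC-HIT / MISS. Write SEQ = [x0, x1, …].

0: 0x1bd (blk 27, set 3) → MISS  vc=[]
1: 0x1a3 (blk 26, set 2) → MISS  vc=[]
2: 0x16b (blk 22, set 2) → MISS  vc=[26]
3: 0x1b1 (blk 27, set 3) → L1-HIT  vc=[26]
4: 0x1e8 (blk 30, set 2) → MISS  vc=[26, 22]
5: 0x1a9 (blk 26, set 2) → VC-HIT  vc=[30, 22]
6: 0x1bf (blk 27, set 3) → L1-HIT  vc=[30, 22]
7: 0x175 (blk 23, set 3) → MISS  vc=[30, 22, 27]
8: 0x1eb (blk 30, set 2) → VC-HIT  vc=[26, 22, 27]
9: 0x1fd (blk 31, set 3) → MISS  vc=[22, 27, 23]
10: 0x1a0 (blk 26, set 2) → MISS  vc=[27, 23, 30]
11: 0x1a6 (blk 26, set 2) → L1-HIT  vc=[27, 23, 30]
12: 0x172 (blk 23, set 3) → VC-HIT  vc=[27, 31, 30]
13: 0x1ad (blk 26, set 2) → L1-HIT  vc=[27, 31, 30]
14: 0x1f4 (blk 31, set 3) → VC-HIT  vc=[27, 23, 30]

SEQ = [MISS, MISS, MISS, L1-HIT, MISS, VC-HIT, L1-HIT, MISS, VC-HIT, MISS, MISS, L1-HIT, VC-HIT, L1-HIT, VC-HIT]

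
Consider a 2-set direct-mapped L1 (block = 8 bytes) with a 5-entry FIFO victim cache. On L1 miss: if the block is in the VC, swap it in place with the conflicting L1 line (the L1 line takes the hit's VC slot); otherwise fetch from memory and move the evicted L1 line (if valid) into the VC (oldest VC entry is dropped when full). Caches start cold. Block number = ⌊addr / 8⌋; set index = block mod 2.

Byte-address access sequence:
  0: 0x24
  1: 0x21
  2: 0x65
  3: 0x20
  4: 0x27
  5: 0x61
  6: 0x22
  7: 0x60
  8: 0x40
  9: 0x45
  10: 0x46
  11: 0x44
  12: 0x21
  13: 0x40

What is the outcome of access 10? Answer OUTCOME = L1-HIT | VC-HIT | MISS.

  [0] addr=0x24 blk=4 s=0: MISS | VC []
  [1] addr=0x21 blk=4 s=0: L1-HIT | VC []
  [2] addr=0x65 blk=12 s=0: MISS | VC [4]
  [3] addr=0x20 blk=4 s=0: VC-HIT | VC [12]
  [4] addr=0x27 blk=4 s=0: L1-HIT | VC [12]
  [5] addr=0x61 blk=12 s=0: VC-HIT | VC [4]
  [6] addr=0x22 blk=4 s=0: VC-HIT | VC [12]
  [7] addr=0x60 blk=12 s=0: VC-HIT | VC [4]
  [8] addr=0x40 blk=8 s=0: MISS | VC [4, 12]
  [9] addr=0x45 blk=8 s=0: L1-HIT | VC [4, 12]
  [10] addr=0x46 blk=8 s=0: L1-HIT | VC [4, 12]
  [11] addr=0x44 blk=8 s=0: L1-HIT | VC [4, 12]
  [12] addr=0x21 blk=4 s=0: VC-HIT | VC [8, 12]
  [13] addr=0x40 blk=8 s=0: VC-HIT | VC [4, 12]

OUTCOME = L1-HIT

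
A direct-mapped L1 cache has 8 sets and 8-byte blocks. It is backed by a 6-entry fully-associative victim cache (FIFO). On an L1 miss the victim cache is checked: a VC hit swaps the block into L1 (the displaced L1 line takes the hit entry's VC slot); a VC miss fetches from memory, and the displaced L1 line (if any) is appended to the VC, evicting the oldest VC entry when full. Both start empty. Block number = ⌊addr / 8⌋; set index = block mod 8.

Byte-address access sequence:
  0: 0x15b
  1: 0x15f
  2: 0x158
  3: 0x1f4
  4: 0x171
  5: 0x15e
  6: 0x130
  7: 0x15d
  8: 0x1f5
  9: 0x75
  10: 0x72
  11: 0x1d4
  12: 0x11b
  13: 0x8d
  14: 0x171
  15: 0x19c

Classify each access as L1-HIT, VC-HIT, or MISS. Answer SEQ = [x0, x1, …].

SEQ = [MISS, L1-HIT, L1-HIT, MISS, MISS, L1-HIT, MISS, L1-HIT, VC-HIT, MISS, L1-HIT, MISS, MISS, MISS, VC-HIT, MISS]

0: 0x15b (blk 43, set 3) → MISS  vc=[]
1: 0x15f (blk 43, set 3) → L1-HIT  vc=[]
2: 0x158 (blk 43, set 3) → L1-HIT  vc=[]
3: 0x1f4 (blk 62, set 6) → MISS  vc=[]
4: 0x171 (blk 46, set 6) → MISS  vc=[62]
5: 0x15e (blk 43, set 3) → L1-HIT  vc=[62]
6: 0x130 (blk 38, set 6) → MISS  vc=[62, 46]
7: 0x15d (blk 43, set 3) → L1-HIT  vc=[62, 46]
8: 0x1f5 (blk 62, set 6) → VC-HIT  vc=[38, 46]
9: 0x75 (blk 14, set 6) → MISS  vc=[38, 46, 62]
10: 0x72 (blk 14, set 6) → L1-HIT  vc=[38, 46, 62]
11: 0x1d4 (blk 58, set 2) → MISS  vc=[38, 46, 62]
12: 0x11b (blk 35, set 3) → MISS  vc=[38, 46, 62, 43]
13: 0x8d (blk 17, set 1) → MISS  vc=[38, 46, 62, 43]
14: 0x171 (blk 46, set 6) → VC-HIT  vc=[38, 14, 62, 43]
15: 0x19c (blk 51, set 3) → MISS  vc=[38, 14, 62, 43, 35]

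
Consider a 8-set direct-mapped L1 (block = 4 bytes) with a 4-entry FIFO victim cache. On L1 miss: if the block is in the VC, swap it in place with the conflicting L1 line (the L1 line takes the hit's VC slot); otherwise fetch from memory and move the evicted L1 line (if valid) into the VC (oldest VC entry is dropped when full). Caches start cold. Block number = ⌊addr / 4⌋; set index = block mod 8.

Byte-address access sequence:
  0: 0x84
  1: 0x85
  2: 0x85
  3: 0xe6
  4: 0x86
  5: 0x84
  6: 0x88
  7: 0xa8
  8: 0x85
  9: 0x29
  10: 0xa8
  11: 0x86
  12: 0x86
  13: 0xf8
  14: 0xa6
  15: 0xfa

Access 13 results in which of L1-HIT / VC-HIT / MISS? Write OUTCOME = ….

#0 0x84→b33/s1 MISS; vc=[]
#1 0x85→b33/s1 L1-HIT; vc=[]
#2 0x85→b33/s1 L1-HIT; vc=[]
#3 0xe6→b57/s1 MISS; vc=[33]
#4 0x86→b33/s1 VC-HIT; vc=[57]
#5 0x84→b33/s1 L1-HIT; vc=[57]
#6 0x88→b34/s2 MISS; vc=[57]
#7 0xa8→b42/s2 MISS; vc=[57,34]
#8 0x85→b33/s1 L1-HIT; vc=[57,34]
#9 0x29→b10/s2 MISS; vc=[57,34,42]
#10 0xa8→b42/s2 VC-HIT; vc=[57,34,10]
#11 0x86→b33/s1 L1-HIT; vc=[57,34,10]
#12 0x86→b33/s1 L1-HIT; vc=[57,34,10]
#13 0xf8→b62/s6 MISS; vc=[57,34,10]
#14 0xa6→b41/s1 MISS; vc=[57,34,10,33]
#15 0xfa→b62/s6 L1-HIT; vc=[57,34,10,33]

OUTCOME = MISS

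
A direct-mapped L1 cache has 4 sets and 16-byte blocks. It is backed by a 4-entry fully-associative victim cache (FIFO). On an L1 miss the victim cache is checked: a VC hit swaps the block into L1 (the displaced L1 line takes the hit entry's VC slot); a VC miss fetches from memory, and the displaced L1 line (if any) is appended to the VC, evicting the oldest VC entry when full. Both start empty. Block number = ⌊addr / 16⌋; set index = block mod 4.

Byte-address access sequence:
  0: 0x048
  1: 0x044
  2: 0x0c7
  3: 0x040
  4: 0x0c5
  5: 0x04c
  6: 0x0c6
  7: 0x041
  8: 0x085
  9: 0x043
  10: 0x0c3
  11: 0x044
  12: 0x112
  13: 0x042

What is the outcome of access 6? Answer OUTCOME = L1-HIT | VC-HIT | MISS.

OUTCOME = VC-HIT

#0 0x48→b4/s0 MISS; vc=[]
#1 0x44→b4/s0 L1-HIT; vc=[]
#2 0xc7→b12/s0 MISS; vc=[4]
#3 0x40→b4/s0 VC-HIT; vc=[12]
#4 0xc5→b12/s0 VC-HIT; vc=[4]
#5 0x4c→b4/s0 VC-HIT; vc=[12]
#6 0xc6→b12/s0 VC-HIT; vc=[4]
#7 0x41→b4/s0 VC-HIT; vc=[12]
#8 0x85→b8/s0 MISS; vc=[12,4]
#9 0x43→b4/s0 VC-HIT; vc=[12,8]
#10 0xc3→b12/s0 VC-HIT; vc=[4,8]
#11 0x44→b4/s0 VC-HIT; vc=[12,8]
#12 0x112→b17/s1 MISS; vc=[12,8]
#13 0x42→b4/s0 L1-HIT; vc=[12,8]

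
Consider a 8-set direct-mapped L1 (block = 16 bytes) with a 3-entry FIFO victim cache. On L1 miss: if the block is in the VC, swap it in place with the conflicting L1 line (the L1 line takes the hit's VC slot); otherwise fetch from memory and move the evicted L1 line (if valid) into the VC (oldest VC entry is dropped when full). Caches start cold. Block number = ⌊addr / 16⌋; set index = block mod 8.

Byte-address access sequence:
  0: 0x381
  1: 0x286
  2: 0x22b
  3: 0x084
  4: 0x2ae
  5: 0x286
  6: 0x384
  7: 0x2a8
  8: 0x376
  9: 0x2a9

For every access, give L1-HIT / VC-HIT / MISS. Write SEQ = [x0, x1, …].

SEQ = [MISS, MISS, MISS, MISS, MISS, VC-HIT, VC-HIT, L1-HIT, MISS, L1-HIT]

0: 0x381 (blk 56, set 0) → MISS  vc=[]
1: 0x286 (blk 40, set 0) → MISS  vc=[56]
2: 0x22b (blk 34, set 2) → MISS  vc=[56]
3: 0x84 (blk 8, set 0) → MISS  vc=[56, 40]
4: 0x2ae (blk 42, set 2) → MISS  vc=[56, 40, 34]
5: 0x286 (blk 40, set 0) → VC-HIT  vc=[56, 8, 34]
6: 0x384 (blk 56, set 0) → VC-HIT  vc=[40, 8, 34]
7: 0x2a8 (blk 42, set 2) → L1-HIT  vc=[40, 8, 34]
8: 0x376 (blk 55, set 7) → MISS  vc=[40, 8, 34]
9: 0x2a9 (blk 42, set 2) → L1-HIT  vc=[40, 8, 34]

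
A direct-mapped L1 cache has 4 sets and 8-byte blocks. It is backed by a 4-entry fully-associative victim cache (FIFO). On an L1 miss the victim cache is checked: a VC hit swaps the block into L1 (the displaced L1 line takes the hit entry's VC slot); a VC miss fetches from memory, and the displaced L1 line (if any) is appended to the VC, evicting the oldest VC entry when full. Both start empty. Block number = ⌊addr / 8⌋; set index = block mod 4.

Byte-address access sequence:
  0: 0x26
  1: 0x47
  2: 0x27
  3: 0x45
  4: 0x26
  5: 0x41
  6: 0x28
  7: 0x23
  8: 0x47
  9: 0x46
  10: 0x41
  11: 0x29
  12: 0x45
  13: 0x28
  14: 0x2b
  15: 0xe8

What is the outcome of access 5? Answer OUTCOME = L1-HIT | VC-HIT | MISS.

  [0] addr=0x26 blk=4 s=0: MISS | VC []
  [1] addr=0x47 blk=8 s=0: MISS | VC [4]
  [2] addr=0x27 blk=4 s=0: VC-HIT | VC [8]
  [3] addr=0x45 blk=8 s=0: VC-HIT | VC [4]
  [4] addr=0x26 blk=4 s=0: VC-HIT | VC [8]
  [5] addr=0x41 blk=8 s=0: VC-HIT | VC [4]
  [6] addr=0x28 blk=5 s=1: MISS | VC [4]
  [7] addr=0x23 blk=4 s=0: VC-HIT | VC [8]
  [8] addr=0x47 blk=8 s=0: VC-HIT | VC [4]
  [9] addr=0x46 blk=8 s=0: L1-HIT | VC [4]
  [10] addr=0x41 blk=8 s=0: L1-HIT | VC [4]
  [11] addr=0x29 blk=5 s=1: L1-HIT | VC [4]
  [12] addr=0x45 blk=8 s=0: L1-HIT | VC [4]
  [13] addr=0x28 blk=5 s=1: L1-HIT | VC [4]
  [14] addr=0x2b blk=5 s=1: L1-HIT | VC [4]
  [15] addr=0xe8 blk=29 s=1: MISS | VC [4, 5]

OUTCOME = VC-HIT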